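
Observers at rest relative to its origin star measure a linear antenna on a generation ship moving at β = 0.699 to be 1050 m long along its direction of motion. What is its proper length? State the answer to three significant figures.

1470 m

With β = 0.699, γ = 1/√(1 − 0.699²) = 1/√0.511399 = 1.3984.
Proper length: L₀ = γ·L = 1.3984 × 1050 = 1470 m.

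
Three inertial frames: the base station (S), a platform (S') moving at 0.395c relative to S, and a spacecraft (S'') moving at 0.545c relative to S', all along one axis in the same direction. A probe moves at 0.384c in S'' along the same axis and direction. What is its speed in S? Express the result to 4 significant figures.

Compose velocities in two stages. Stage 1 (into S'): u₁ = (0.384+0.545)/(1+0.384×0.545) = 0.76823.
Stage 2 (into S): u = (0.76823+0.395)/(1+0.76823×0.395) = 0.89242, so the speed is 0.8924c.

0.8924c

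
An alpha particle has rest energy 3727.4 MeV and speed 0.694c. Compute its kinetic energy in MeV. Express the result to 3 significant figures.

1450 MeV

γ = 1/√(1 − β²) = 1/√(1 − 0.481636) = 1/√0.518364 = 1/0.719975 = 1.38894.
Kinetic energy: K = (γ − 1)mc² = (1.38894 − 1) × 3727.4 MeV = 0.38894 × 3727.4 = 1450 MeV.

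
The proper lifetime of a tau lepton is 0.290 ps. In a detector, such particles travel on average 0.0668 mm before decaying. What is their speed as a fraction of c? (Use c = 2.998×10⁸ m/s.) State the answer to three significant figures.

0.609c

Let x = d/(cτ) = 6.680×10^-5 m / (2.998×10⁸ m/s × 2.900×10^-13 s) = 0.76833. Since d = βγcτ, x = βγ = β/√(1−β²).
Solving: β² = x²/(1+x²) = 0.590331/1.590331 = 0.3712, so β = 0.609.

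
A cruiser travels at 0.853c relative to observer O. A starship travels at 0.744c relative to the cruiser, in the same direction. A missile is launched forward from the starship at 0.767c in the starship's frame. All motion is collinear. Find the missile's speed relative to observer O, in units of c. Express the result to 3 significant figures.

First combine the missile and starship (S''→S'): u₁ = (0.767 + 0.744)/(1 + 0.767×0.744) = 1.511/1.570648 = 0.96202.
Then combine with the cruiser (S'→S): u = (0.96202 + 0.853)/(1 + 0.96202×0.853) = 1.81502/1.82060306 = 0.99693.

0.997c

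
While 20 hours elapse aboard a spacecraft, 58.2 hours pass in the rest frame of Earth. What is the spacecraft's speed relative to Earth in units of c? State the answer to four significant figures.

γ = Δt/Δτ = 58.2/20 = 2.91.
β = √(1 − 1/γ²) = √(1 − 0.11809) = √0.88191 = 0.9391.

0.9391c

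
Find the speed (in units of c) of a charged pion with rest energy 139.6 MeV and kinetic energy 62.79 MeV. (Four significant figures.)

0.7240c

γ = 1 + K/(mc²) = 1 + 62.79/139.6 = 1.4498.
β = √(1 − 1/γ²) = √(1 − 0.475755) = √0.524245 = 0.7240.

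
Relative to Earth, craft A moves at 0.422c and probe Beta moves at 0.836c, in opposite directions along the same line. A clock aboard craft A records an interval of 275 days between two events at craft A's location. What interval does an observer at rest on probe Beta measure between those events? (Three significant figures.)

Transform craft A's velocity into probe Beta's frame: (0.422 + 0.836)/(1 + 0.422·0.836) = 1.258/1.352792, so the relative speed is 0.92993c.
At |u| = 0.92993c, γ = (1 − 0.86477)^(−1/2) = 2.7193.
The clock on craft A records proper time, so probe Beta measures Δt = γΔτ = 2.7193 × 275 = 748 days.

748 days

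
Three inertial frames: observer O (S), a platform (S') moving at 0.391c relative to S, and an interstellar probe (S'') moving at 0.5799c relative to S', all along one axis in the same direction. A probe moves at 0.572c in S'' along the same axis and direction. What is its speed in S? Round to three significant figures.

Apply u = (u'+v)/(1+u'v) twice. Probe in the platform frame: (0.572+0.5799)/(1+0.572·0.5799) = 1.1519/1.3317028 = 0.86498c.
That velocity, transformed to the rest frame of observer O: (0.86498+0.391)/(1+0.86498·0.391) = 1.25598/1.33820718 = 0.93855c.

0.939c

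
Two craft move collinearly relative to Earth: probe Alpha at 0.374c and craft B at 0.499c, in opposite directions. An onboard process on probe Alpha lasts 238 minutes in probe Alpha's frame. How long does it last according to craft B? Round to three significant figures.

351 minutes

The velocity of probe Alpha relative to craft B is (0.374 + 0.499)c / (1 + 0.374×0.499) = 0.7357c; relative speed 0.7357c.
At |u| = 0.7357c, γ = (1 − 0.541254)^(−1/2) = 1.4764.
Probe Alpha's interval is proper; time dilation gives Δt_B = γΔτ = 1.4764 × 238 minutes = 351 minutes.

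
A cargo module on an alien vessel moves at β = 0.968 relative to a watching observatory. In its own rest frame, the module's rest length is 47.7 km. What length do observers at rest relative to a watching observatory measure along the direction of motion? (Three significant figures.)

Lorentz factor: γ = (1 − 0.937024)^(−1/2) = 3.9849.
Length contraction: L = L₀/γ = 47.7/3.9849 = 12.0 km.

12.0 km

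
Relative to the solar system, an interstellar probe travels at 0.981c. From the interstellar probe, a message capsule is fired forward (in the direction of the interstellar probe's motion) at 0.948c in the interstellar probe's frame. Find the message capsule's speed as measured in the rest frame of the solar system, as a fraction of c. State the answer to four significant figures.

In units of c, u = (u' + v)/(1 + u'v) with u' = 0.948 and v = 0.981.
Numerator: 0.948 + 0.981 = 1.929. Denominator: 1 + (0.948)(0.981) = 1.929988.
u = 1.929/1.929988 = 0.99949, so the speed is 0.9995c.

0.9995c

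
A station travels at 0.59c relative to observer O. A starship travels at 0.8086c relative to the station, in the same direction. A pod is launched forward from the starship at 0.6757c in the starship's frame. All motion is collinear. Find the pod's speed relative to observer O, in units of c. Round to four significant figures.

0.9895c

First combine the pod and starship (S''→S'): u₁ = (0.6757 + 0.8086)/(1 + 0.6757×0.8086) = 1.4843/1.54637102 = 0.95986.
Then combine with the station (S'→S): u = (0.95986 + 0.59)/(1 + 0.95986×0.59) = 1.54986/1.5663174 = 0.98949.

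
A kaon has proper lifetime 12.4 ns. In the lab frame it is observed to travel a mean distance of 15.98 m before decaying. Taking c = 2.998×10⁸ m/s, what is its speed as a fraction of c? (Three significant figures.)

0.974c

Let x = d/(cτ) = 15.98 m / (2.998×10⁸ m/s × 1.240×10^-8 s) = 4.2986. Since d = βγcτ, x = βγ = β/√(1−β²).
Solving: β² = x²/(1+x²) = 18.478/19.478 = 0.94866, so β = 0.974.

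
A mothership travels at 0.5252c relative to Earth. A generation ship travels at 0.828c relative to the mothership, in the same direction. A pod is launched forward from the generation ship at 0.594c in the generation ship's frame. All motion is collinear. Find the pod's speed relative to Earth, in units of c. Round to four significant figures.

First combine the pod and generation ship (S''→S'): u₁ = (0.594 + 0.828)/(1 + 0.594×0.828) = 1.422/1.491832 = 0.95319.
Then combine with the mothership (S'→S): u = (0.95319 + 0.5252)/(1 + 0.95319×0.5252) = 1.47839/1.500615388 = 0.98519.

0.9852c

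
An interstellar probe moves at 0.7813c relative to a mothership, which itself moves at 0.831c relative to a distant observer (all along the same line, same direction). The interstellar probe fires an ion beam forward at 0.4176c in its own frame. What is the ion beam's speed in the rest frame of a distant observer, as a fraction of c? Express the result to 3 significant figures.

0.991c

Compose velocities in two stages. Stage 1 (into S'): u₁ = (0.4176+0.7813)/(1+0.4176×0.7813) = 0.90396.
Stage 2 (into S): u = (0.90396+0.831)/(1+0.90396×0.831) = 0.99073, so the speed is 0.991c.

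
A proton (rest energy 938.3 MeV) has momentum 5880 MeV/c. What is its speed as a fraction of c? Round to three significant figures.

0.988c

pc/(mc²) = 5880/938.3 = 6.2667 = βγ = β/√(1−β²).
So β² = x²/(1 + x²) with x = 6.2667: x² = 39.2715, β² = 39.2715/40.2715 = 0.975169, β = 0.988.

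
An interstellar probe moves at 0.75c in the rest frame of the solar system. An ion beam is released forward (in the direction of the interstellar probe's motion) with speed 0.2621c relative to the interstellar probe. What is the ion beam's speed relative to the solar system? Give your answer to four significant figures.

0.8458c

In units of c, u = (u' + v)/(1 + u'v) with u' = 0.2621 and v = 0.75.
Numerator: 0.2621 + 0.75 = 1.0121. Denominator: 1 + (0.2621)(0.75) = 1.196575.
u = 1.0121/1.196575 = 0.84583, so the speed is 0.8458c.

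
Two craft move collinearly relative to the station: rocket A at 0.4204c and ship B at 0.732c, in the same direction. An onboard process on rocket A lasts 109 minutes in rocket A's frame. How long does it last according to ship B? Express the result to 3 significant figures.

Transform rocket A's velocity into ship B's frame: (0.4204 − 0.732)/(1 − 0.4204·0.732) = −0.3116/0.6922672, so the relative speed is 0.45012c.
γ for this relative speed: γ = 1/√(1 − 0.202608) = 1.1199.
Rocket A's interval is proper; time dilation gives Δt_B = γΔτ = 1.1199 × 109 minutes = 122 minutes.

122 minutes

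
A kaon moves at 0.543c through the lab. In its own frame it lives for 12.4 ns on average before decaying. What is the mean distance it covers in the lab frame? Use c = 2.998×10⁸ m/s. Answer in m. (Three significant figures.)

2.40 m

With β = 0.543, γ = 1/√(1 − 0.543²) = 1/√0.705151 = 1.1909.
Lab-frame lifetime: Δt = γτ = 1.1909 × 12.4 ns = 14.767 ns.
Distance: d = vΔt = 0.543 × 2.998×10⁸ m/s × 1.4767×10^-8 s = 2.40 m.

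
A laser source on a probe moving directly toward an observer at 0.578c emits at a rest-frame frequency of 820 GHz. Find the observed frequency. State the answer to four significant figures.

Relativistic Doppler (source moving toward): f_obs = f_src · √((1+β)/(1−β)).
With β = 0.578: factor = √(1.578/0.422) = 1.9337.
f_obs = 820 × 1.9337 = 1586 GHz.

1586 GHz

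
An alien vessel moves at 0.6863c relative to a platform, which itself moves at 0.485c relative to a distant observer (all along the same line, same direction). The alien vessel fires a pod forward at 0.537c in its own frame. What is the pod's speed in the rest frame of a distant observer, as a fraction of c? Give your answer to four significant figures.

First combine the pod and alien vessel (S''→S'): u₁ = (0.537 + 0.6863)/(1 + 0.537×0.6863) = 1.2233/1.3685431 = 0.89387.
Then combine with the platform (S'→S): u = (0.89387 + 0.485)/(1 + 0.89387×0.485) = 1.37887/1.43352695 = 0.96187.

0.9619c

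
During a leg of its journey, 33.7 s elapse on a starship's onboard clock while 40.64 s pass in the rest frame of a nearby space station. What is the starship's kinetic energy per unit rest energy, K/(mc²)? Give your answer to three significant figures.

From Δt = γΔτ: γ = 40.64/33.7 = 1.20593.
K/(mc²) = γ − 1 = 1.20593 − 1 = 0.206.

0.206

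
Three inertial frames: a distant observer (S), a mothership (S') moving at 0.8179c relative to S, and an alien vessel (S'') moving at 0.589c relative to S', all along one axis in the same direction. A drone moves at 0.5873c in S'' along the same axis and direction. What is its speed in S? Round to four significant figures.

0.9866c

Apply u = (u'+v)/(1+u'v) twice. Drone in the mothership frame: (0.5873+0.589)/(1+0.5873·0.589) = 1.1763/1.3459197 = 0.87397c.
That velocity, transformed to the rest frame of a distant observer: (0.87397+0.8179)/(1+0.87397·0.8179) = 1.69187/1.714820063 = 0.98662c.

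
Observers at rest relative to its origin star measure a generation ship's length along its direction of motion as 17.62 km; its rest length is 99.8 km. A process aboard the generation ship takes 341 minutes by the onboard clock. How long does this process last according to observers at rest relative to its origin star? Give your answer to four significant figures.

1931 minutes

γ = L₀/L = 99.8/17.62 = 5.66402.
The same γ dilates the second interval: 5.66402 × 341 minutes = 1931 minutes.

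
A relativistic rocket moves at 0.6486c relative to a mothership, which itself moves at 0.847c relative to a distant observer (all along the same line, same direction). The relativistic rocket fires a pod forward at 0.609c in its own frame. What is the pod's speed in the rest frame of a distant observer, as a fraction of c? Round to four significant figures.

0.9915c

Compose velocities in two stages. Stage 1 (into S'): u₁ = (0.609+0.6486)/(1+0.609×0.6486) = 0.90151.
Stage 2 (into S): u = (0.90151+0.847)/(1+0.90151×0.847) = 0.99146, so the speed is 0.9915c.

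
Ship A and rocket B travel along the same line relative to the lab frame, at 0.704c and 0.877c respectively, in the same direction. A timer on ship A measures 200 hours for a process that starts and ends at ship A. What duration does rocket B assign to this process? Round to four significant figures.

Transform ship A's velocity into rocket B's frame: (0.704 − 0.877)/(1 − 0.704·0.877) = −0.173/0.382592, so the relative speed is 0.45218c.
At |u| = 0.45218c, γ = (1 − 0.204467)^(−1/2) = 1.1212.
Ship A's interval is proper; time dilation gives Δt_B = γΔτ = 1.1212 × 200 hours = 224.2 hours.

224.2 hours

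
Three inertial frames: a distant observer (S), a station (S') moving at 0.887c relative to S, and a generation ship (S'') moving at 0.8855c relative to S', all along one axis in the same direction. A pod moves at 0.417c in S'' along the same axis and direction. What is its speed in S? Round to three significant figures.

Compose velocities in two stages. Stage 1 (into S'): u₁ = (0.417+0.8855)/(1+0.417×0.8855) = 0.95125.
Stage 2 (into S): u = (0.95125+0.887)/(1+0.95125×0.887) = 0.99701, so the speed is 0.997c.

0.997c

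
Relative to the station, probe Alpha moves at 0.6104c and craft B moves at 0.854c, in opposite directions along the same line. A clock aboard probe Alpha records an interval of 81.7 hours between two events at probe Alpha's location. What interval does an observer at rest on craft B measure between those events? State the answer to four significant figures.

Speed of probe Alpha in craft B's frame: u = (v_A + v_B)/(1 + v_A v_B/c²) = (0.6104 + 0.854)/(1 + 0.6104×0.854) = 1.4644/1.5212816 = 0.96261; |u| = 0.96261c.
γ for this relative speed: γ = 1/√(1 − 0.926618) = 3.6915.
The clock on probe Alpha records proper time, so craft B measures Δt = γΔτ = 3.6915 × 81.7 = 301.6 hours.

301.6 hours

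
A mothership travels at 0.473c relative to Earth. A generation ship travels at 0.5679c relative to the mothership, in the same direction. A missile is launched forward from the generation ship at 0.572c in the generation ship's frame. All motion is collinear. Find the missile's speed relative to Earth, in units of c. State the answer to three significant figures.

First combine the missile and generation ship (S''→S'): u₁ = (0.572 + 0.5679)/(1 + 0.572×0.5679) = 1.1399/1.3248388 = 0.86041.
Then combine with the mothership (S'→S): u = (0.86041 + 0.473)/(1 + 0.86041×0.473) = 1.33341/1.40697393 = 0.94771.

0.948c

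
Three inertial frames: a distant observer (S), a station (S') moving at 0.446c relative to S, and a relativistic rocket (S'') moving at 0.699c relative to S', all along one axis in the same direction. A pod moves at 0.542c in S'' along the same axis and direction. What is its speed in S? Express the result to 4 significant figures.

0.9605c

First combine the pod and relativistic rocket (S''→S'): u₁ = (0.542 + 0.699)/(1 + 0.542×0.699) = 1.241/1.378858 = 0.90002.
Then combine with the station (S'→S): u = (0.90002 + 0.446)/(1 + 0.90002×0.446) = 1.34602/1.40140892 = 0.96048.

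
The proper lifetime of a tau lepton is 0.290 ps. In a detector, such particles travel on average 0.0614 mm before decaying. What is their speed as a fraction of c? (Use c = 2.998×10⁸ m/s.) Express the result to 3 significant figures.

0.577c

Let x = d/(cτ) = 6.140×10^-5 m / (2.998×10⁸ m/s × 2.900×10^-13 s) = 0.70622. Since d = βγcτ, x = βγ = β/√(1−β²).
Solving: β² = x²/(1+x²) = 0.498747/1.498747 = 0.332776, so β = 0.577.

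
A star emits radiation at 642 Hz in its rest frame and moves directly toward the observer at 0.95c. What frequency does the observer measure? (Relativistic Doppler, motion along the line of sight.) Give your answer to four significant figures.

4009 Hz

Relativistic Doppler (source moving toward): f_obs = f_src · √((1+β)/(1−β)).
With β = 0.95: factor = √(1.95/0.05) = 6.245.
f_obs = 642 × 6.245 = 4009 Hz.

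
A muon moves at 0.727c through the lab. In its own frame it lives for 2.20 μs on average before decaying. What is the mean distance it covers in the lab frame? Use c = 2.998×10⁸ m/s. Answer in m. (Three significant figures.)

698 m

With β = 0.727, γ = 1/√(1 − 0.727²) = 1/√0.471471 = 1.4564.
Lab-frame lifetime: Δt = γτ = 1.4564 × 2.20 μs = 3.2041 μs.
Distance: d = vΔt = 0.727 × 2.998×10⁸ m/s × 3.2041×10^-6 s = 698 m.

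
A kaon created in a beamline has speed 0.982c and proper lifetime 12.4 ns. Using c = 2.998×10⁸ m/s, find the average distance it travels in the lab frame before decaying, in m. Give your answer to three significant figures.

With β = 0.982, γ = 1/√(1 − 0.982²) = 1/√0.035676 = 5.2943.
Lab-frame lifetime: Δt = γτ = 5.2943 × 12.4 ns = 65.649 ns.
Distance: d = vΔt = 0.982 × 2.998×10⁸ m/s × 6.5649×10^-8 s = 19.3 m.

19.3 m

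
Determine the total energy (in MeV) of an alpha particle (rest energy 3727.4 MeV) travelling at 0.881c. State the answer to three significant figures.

Lorentz factor: γ = (1 − 0.776161)^(−1/2) = 2.1136.
Total energy: E = γmc² = 2.1136 × 3727.4 MeV = 7880 MeV.

7880 MeV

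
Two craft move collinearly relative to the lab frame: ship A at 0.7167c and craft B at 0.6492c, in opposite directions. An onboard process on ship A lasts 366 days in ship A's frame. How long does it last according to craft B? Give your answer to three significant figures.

Speed of ship A in craft B's frame: u = (v_A + v_B)/(1 + v_A v_B/c²) = (0.7167 + 0.6492)/(1 + 0.7167×0.6492) = 1.3659/1.46528164 = 0.93218; |u| = 0.93218c.
At |u| = 0.93218c, γ = (1 − 0.86896)^(−1/2) = 2.7625.
Ship A's interval is proper; time dilation gives Δt_B = γΔτ = 2.7625 × 366 days = 1010 days.

1010 days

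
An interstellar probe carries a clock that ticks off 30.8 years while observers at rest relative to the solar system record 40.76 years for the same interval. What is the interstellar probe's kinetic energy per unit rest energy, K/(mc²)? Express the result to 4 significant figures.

0.3234

The time-dilation ratio gives γ = 40.76/30.8 = 1.32338.
K/(mc²) = γ − 1 = 1.32338 − 1 = 0.3234.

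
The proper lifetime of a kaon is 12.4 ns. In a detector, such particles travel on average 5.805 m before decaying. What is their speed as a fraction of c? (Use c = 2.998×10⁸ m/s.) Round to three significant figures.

0.842c

Let x = d/(cτ) = 5.805 m / (2.998×10⁸ m/s × 1.240×10^-8 s) = 1.5615. Since d = βγcτ, x = βγ = β/√(1−β²).
Solving: β² = x²/(1+x²) = 2.43828/3.43828 = 0.709157, so β = 0.842.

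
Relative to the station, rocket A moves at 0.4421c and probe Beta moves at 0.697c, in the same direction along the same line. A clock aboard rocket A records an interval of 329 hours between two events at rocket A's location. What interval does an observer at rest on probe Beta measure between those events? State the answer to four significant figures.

Transform rocket A's velocity into probe Beta's frame: (0.4421 − 0.697)/(1 − 0.4421·0.697) = −0.2549/0.6918563, so the relative speed is 0.36843c.
γ for this relative speed: γ = 1/√(1 − 0.135741) = 1.0757.
Rocket A's interval is proper; time dilation gives Δt_B = γΔτ = 1.0757 × 329 hours = 353.9 hours.

353.9 hours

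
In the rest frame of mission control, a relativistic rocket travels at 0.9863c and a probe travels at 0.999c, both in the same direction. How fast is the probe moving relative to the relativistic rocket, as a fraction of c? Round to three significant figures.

0.865c

Transform to the relativistic rocket's frame: u' = (u − v)/(1 − uv/c²).
u' = (0.999 − 0.9863)/(1 − 0.999×0.9863) = 0.0127/0.0146863 = 0.86475.
Speed in the relativistic rocket's frame: 0.865c (in the same direction).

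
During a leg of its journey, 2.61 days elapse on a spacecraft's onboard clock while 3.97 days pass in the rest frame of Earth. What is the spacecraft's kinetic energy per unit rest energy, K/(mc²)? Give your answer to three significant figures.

γ = Δt/Δτ = 3.97/2.61 = 1.52107.
Since K = (γ−1)mc², K/(mc²) = 1.52107 − 1 = 0.521.

0.521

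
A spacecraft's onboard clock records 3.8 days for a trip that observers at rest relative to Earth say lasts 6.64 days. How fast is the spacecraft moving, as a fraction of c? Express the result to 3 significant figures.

0.820c

γ = Δt/Δτ = 6.64/3.8 = 1.7474.
β = √(1 − 1/γ²) = √(1 − 0.327503) = √0.672497 = 0.820.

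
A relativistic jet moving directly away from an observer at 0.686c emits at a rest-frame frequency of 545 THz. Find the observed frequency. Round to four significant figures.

Relativistic Doppler (source moving away): f_obs = f_src · √((1−β)/(1+β)).
With β = 0.686: factor = √(0.314/1.686) = 0.43155.
f_obs = 545 × 0.43155 = 235.2 THz.

235.2 THz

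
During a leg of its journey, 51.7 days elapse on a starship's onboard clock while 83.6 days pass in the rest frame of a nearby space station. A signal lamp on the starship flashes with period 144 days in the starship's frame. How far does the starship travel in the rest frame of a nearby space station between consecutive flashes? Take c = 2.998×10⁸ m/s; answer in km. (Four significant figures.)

The time-dilation ratio gives γ = 83.6/51.7 = 1.61702.
β = √(1 − 1/γ²) = 0.78585. Lab-frame period = γτ = 1.61702×144 days = 232.85 days. Distance = βc × γτ = 0.78585 × 2.998×10⁸ m/s × 20118240 s = 4.7398×10^15 m = 4.740×10^12 km.

4.740×10^12 km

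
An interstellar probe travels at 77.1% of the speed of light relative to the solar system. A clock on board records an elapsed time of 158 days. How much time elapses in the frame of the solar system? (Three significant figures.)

248 days

With β = 0.771, γ = 1/√(1 − 0.771²) = 1/√0.405559 = 1.5703.
The onboard clock measures proper time, so the interval in the rest frame of the solar system is dilated: Δt = γ·Δτ = 1.5703 × 158 days = 248 days.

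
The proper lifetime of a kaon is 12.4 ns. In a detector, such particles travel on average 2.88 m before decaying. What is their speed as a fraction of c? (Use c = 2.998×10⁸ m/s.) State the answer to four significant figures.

Lab distance = (lab lifetime)·v = γτ·βc, so βγ = d/(cτ) = 2.880/(2.998×10⁸ × 1.240×10^-8) = 0.77471.
With βγ = 0.77471: γ² = 1 + (βγ)² = 1.600176, and β = (βγ)/γ = 0.77471/1.26498 = 0.6124.

0.6124c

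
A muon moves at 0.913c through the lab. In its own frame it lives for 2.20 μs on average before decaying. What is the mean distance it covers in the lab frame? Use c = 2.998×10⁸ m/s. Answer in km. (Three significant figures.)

1.48 km

β² = 0.833569, so γ = 1/√0.166431 = 2.4512.
Lab-frame lifetime: Δt = γτ = 2.4512 × 2.20 μs = 5.3926 μs.
Distance: d = vΔt = 0.913 × 2.998×10⁸ m/s × 5.3926×10^-6 s = 1480 m = 1.48 km.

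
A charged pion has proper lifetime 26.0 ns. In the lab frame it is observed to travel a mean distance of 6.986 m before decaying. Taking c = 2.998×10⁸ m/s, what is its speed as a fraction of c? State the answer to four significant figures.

0.6674c

Lab distance = (lab lifetime)·v = γτ·βc, so βγ = d/(cτ) = 6.986/(2.998×10⁸ × 2.600×10^-8) = 0.89624.
With βγ = 0.89624: γ² = 1 + (βγ)² = 1.803246, and β = (βγ)/γ = 0.89624/1.34285 = 0.6674.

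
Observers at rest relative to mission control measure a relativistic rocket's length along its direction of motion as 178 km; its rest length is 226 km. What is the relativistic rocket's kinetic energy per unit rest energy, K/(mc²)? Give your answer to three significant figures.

Length contraction gives γ = L₀/L = 226/178 = 1.26966.
K/(mc²) = γ − 1 = 1.26966 − 1 = 0.270.

0.270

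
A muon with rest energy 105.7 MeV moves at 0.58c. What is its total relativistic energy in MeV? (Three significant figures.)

130 MeV

γ = 1/√(1 − β²) = 1/√(1 − 0.3364) = 1/√0.6636 = 1/0.814616 = 1.2276.
Total energy: E = γmc² = 1.2276 × 105.7 MeV = 130 MeV.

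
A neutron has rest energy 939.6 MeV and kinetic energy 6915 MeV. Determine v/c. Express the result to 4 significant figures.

γ = 1 + K/(mc²) = 1 + 6915/939.6 = 8.3595.
β = √(1 − 1/γ²) = √(1 − 0.01431) = √0.98569 = 0.9928.

0.9928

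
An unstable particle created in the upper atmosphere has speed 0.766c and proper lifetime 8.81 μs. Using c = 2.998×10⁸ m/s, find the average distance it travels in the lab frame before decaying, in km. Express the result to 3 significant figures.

With β = 0.766, γ = 1/√(1 − 0.766²) = 1/√0.413244 = 1.5556.
Lab-frame lifetime: Δt = γτ = 1.5556 × 8.81 μs = 13.705 μs.
Distance: d = vΔt = 0.766 × 2.998×10⁸ m/s × 1.3705×10^-5 s = 3150 m = 3.15 km.

3.15 km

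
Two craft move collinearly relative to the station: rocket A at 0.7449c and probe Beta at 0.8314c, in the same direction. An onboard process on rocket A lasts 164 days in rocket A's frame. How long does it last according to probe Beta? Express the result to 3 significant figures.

168 days

Transform rocket A's velocity into probe Beta's frame: (0.7449 − 0.8314)/(1 − 0.7449·0.8314) = −0.0865/0.38069014, so the relative speed is 0.22722c.
At |u| = 0.22722c, γ = (1 − 0.0516289)^(−1/2) = 1.0269.
The clock on rocket A records proper time, so probe Beta measures Δt = γΔτ = 1.0269 × 164 = 168 days.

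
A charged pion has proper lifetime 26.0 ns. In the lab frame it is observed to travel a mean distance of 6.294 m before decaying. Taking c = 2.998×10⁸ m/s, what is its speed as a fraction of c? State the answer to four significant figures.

0.6282c

d = βγcτ ⇒ βγ = d/(cτ) = 6.294 m / (7.7948 m) = 0.80746.
β = (βγ)/√(1+(βγ)²) = 0.80746/√1.651992 = 0.6282.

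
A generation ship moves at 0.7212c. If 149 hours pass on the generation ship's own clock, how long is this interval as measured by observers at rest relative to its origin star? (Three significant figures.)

215 hours

With β = 0.7212, γ = 1/√(1 − 0.7212²) = 1/√0.47987056 = 1.4436.
The onboard clock measures proper time, so the interval in the rest frame of its origin star is dilated: Δt = γ·Δτ = 1.4436 × 149 hours = 215 hours.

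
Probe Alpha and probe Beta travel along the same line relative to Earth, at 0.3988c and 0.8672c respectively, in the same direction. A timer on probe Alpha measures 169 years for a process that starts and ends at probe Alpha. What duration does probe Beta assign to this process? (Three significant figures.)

242 years

Transform probe Alpha's velocity into probe Beta's frame: (0.3988 − 0.8672)/(1 − 0.3988·0.8672) = −0.4684/0.65416064, so the relative speed is 0.71603c.
γ for this relative speed: γ = 1/√(1 − 0.512699) = 1.4325.
Probe Alpha's interval is proper; time dilation gives Δt_B = γΔτ = 1.4325 × 169 years = 242 years.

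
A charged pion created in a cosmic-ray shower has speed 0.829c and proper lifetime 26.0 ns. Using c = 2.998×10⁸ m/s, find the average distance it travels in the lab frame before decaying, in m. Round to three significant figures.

11.6 m

With β = 0.829, γ = 1/√(1 − 0.829²) = 1/√0.312759 = 1.7881.
Lab-frame lifetime: Δt = γτ = 1.7881 × 26.0 ns = 46.491 ns.
Distance: d = vΔt = 0.829 × 2.998×10⁸ m/s × 4.6491×10^-8 s = 11.6 m.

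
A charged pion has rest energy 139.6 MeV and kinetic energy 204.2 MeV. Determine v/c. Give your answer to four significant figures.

0.9139

γ = 1 + K/(mc²) = 1 + 204.2/139.6 = 2.4628.
β = √(1 − 1/γ²) = √(1 − 0.16487) = √0.83513 = 0.9139.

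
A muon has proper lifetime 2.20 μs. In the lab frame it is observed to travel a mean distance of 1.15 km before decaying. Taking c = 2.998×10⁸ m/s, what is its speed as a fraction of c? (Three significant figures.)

0.867c

d = βγcτ ⇒ βγ = d/(cτ) = 1150 m / (659.56 m) = 1.7436.
β = (βγ)/√(1+(βγ)²) = 1.7436/√4.04014 = 0.867.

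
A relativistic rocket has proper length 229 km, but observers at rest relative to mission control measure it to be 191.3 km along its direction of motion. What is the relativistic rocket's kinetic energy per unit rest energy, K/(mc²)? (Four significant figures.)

0.1971

Length contraction gives γ = L₀/L = 229/191.3 = 1.19707.
Since K = (γ−1)mc², K/(mc²) = 1.19707 − 1 = 0.1971.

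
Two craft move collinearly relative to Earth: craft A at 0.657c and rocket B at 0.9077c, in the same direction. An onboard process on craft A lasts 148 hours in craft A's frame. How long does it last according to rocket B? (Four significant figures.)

The velocity of craft A relative to rocket B is (0.657 − 0.9077)c / (1 − 0.657×0.9077) = −0.6211c; relative speed 0.6211c.
γ for this relative speed: γ = 1/√(1 − 0.385765) = 1.2759.
Craft A's interval is proper; time dilation gives Δt_B = γΔτ = 1.2759 × 148 hours = 188.8 hours.

188.8 hours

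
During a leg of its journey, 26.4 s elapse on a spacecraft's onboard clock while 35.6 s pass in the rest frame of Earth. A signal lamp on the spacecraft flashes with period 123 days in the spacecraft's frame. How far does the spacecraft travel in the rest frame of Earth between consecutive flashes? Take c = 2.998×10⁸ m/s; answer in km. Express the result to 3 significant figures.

2.88×10^12 km

γ = Δt/Δτ = 35.6/26.4 = 1.34848.
β = √(1 − 1/γ²) = 0.67087. Lab-frame period = γτ = 1.34848×123 days = 165.86 days. Distance = βc × γτ = 0.67087 × 2.998×10⁸ m/s × 14330304 s = 2.8822×10^15 m = 2.88×10^12 km.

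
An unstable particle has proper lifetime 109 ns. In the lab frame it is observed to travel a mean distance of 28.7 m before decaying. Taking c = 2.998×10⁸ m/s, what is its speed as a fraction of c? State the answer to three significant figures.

0.660c

d = βγcτ ⇒ βγ = d/(cτ) = 28.70 m / (32.6782 m) = 0.87826.
β = (βγ)/√(1+(βγ)²) = 0.87826/√1.771341 = 0.660.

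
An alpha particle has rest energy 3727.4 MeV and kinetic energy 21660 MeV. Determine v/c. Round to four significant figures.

γ = 1 + K/(mc²) = 1 + 21660/3727.4 = 6.811.
β = √(1 − 1/γ²) = √(1 − 0.0215565) = √0.9784435 = 0.9892.

0.9892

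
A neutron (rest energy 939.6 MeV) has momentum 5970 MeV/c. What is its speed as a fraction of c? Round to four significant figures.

βγ = pc/(mc²) = 5970/939.6 = 6.3538.
Since γ² = 1 + (βγ)² = 41.3708, γ = √41.3708 = 6.43201, and β = (βγ)/γ = 6.3538/6.43201 = 0.9878.

0.9878c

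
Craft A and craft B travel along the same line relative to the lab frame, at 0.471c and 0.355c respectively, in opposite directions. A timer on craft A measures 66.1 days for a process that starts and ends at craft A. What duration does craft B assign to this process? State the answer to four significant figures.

The velocity of craft A relative to craft B is (0.471 + 0.355)c / (1 + 0.471×0.355) = 0.70767c; relative speed 0.70767c.
γ for this relative speed: γ = 1/√(1 − 0.500797) = 1.4153.
The clock on craft A records proper time, so craft B measures Δt = γΔτ = 1.4153 × 66.1 = 93.55 days.

93.55 days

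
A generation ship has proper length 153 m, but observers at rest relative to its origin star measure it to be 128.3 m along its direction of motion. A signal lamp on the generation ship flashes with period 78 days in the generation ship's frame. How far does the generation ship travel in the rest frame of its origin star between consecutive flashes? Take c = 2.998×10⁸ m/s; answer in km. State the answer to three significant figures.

γ = L₀/L = 153/128.3 = 1.19252.
β = √(1 − 1/γ²) = 0.54481. Lab-frame period = γτ = 1.19252×78 days = 93.017 days. Distance = βc × γτ = 0.54481 × 2.998×10⁸ m/s × 8036668.8 s = 1.3127×10^15 m = 1.31×10^12 km.

1.31×10^12 km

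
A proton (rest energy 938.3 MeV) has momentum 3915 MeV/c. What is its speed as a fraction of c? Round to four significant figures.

βγ = pc/(mc²) = 3915/938.3 = 4.1724.
Since γ² = 1 + (βγ)² = 18.4089, γ = √18.4089 = 4.29056, and β = (βγ)/γ = 4.1724/4.29056 = 0.9725.

0.9725c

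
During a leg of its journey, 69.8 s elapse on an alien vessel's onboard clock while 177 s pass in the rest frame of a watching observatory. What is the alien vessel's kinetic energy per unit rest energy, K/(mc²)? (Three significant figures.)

From Δt = γΔτ: γ = 177/69.8 = 2.53582.
K/(mc²) = γ − 1 = 2.53582 − 1 = 1.54.

1.54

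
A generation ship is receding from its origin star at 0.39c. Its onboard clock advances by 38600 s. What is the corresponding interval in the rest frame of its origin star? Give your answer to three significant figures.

Lorentz factor: γ = (1 − 0.1521)^(−1/2) = 1.086.
Time dilation: Δt = γ·Δτ = 1.086 × 38600 = 41900 s.

41900 s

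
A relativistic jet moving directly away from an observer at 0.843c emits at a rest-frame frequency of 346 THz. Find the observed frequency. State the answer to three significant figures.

Relativistic Doppler (source moving away): f_obs = f_src · √((1−β)/(1+β)).
With β = 0.843: factor = √(0.157/1.843) = 0.29187.
f_obs = 346 × 0.29187 = 101 THz.

101 THz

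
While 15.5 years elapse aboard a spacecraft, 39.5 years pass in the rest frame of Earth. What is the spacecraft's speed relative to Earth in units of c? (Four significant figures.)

0.9198c

γ = Δt/Δτ = 39.5/15.5 = 2.5484.
β = √(1 − 1/γ²) = √(1 − 0.15398) = √0.84602 = 0.9198.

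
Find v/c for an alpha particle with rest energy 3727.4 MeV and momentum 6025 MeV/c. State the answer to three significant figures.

0.850

pc/(mc²) = 6025/3727.4 = 1.6164 = βγ = β/√(1−β²).
So β² = x²/(1 + x²) with x = 1.6164: x² = 2.61275, β² = 2.61275/3.61275 = 0.723203, β = 0.850.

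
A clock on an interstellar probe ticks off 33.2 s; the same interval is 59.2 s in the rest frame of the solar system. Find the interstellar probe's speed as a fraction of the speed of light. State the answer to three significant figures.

γ = Δt/Δτ = 59.2/33.2 = 1.7831.
β = √(1 − 1/γ²) = √(1 − 0.31452) = √0.68548 = 0.828.

0.828c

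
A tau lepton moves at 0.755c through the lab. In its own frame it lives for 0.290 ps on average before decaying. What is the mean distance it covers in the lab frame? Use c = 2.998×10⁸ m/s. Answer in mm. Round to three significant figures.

With β = 0.755, γ = 1/√(1 − 0.755²) = 1/√0.429975 = 1.525.
Lab-frame lifetime: Δt = γτ = 1.525 × 0.290 ps = 0.44225 ps.
Distance: d = vΔt = 0.755 × 2.998×10⁸ m/s × 4.4225×10^-13 s = 1.00×10^-4 m = 0.100 mm.

0.100 mm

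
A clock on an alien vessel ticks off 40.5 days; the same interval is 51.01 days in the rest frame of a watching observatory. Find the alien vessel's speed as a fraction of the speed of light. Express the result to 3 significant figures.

0.608c

γ = Δt/Δτ = 51.01/40.5 = 1.2595.
β = √(1 − 1/γ²) = √(1 − 0.630382) = √0.369618 = 0.608.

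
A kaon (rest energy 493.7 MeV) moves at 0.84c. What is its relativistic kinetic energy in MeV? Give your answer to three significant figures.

With β = 0.84, γ = 1/√(1 − 0.84²) = 1/√0.2944 = 1.84302.
Kinetic energy: K = (γ − 1)mc² = (1.84302 − 1) × 493.7 MeV = 0.84302 × 493.7 = 416 MeV.

416 MeV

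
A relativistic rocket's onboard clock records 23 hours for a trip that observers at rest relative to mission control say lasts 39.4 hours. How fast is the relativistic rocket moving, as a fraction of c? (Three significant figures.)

γ = Δt/Δτ = 39.4/23 = 1.713.
β = √(1 − 1/γ²) = √(1 − 0.340789) = √0.659211 = 0.812.

0.812c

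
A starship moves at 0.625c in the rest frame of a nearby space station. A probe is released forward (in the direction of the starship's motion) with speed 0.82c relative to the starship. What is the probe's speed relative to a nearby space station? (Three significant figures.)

0.955c

In units of c, u = (u' + v)/(1 + u'v) with u' = 0.82 and v = 0.625.
Numerator: 0.82 + 0.625 = 1.445. Denominator: 1 + (0.82)(0.625) = 1.5125.
u = 1.445/1.5125 = 0.95537, so the speed is 0.955c.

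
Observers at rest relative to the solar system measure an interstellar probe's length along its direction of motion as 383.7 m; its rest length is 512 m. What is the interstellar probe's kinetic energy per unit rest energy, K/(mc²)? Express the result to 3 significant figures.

Length contraction gives γ = L₀/L = 512/383.7 = 1.33438.
Since K = (γ−1)mc², K/(mc²) = 1.33438 − 1 = 0.334.

0.334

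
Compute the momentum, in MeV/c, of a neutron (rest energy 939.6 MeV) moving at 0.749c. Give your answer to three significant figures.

γ = 1/√(1 − β²) = 1/√(1 − 0.561001) = 1/√0.438999 = 1/0.66257 = 1.5093.
Momentum: p = γβ·mc = 1.5093 × 0.749 × 939.6 MeV/c = 1060 MeV/c.

1060 MeV/c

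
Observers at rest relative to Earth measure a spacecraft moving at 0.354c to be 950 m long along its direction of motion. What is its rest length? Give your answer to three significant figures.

1020 m

Lorentz factor: γ = (1 − 0.125316)^(−1/2) = 1.0692.
Proper length: L₀ = γ·L = 1.0692 × 950 = 1020 m.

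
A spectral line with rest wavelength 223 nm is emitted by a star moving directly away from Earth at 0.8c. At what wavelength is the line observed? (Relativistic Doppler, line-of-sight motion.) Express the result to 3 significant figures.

669 nm

Relativistic Doppler for wavelength: λ_obs = λ_src · √((1+β)/(1−β)).
With β = 0.8: factor = √(1.8/0.2) = 3.
λ_obs = 223 × 3 = 669 nm.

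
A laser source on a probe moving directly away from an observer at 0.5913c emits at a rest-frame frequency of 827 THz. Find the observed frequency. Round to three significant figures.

Relativistic Doppler (source moving away): f_obs = f_src · √((1−β)/(1+β)).
With β = 0.5913: factor = √(0.4087/1.5913) = 0.50679.
f_obs = 827 × 0.50679 = 419 THz.

419 THz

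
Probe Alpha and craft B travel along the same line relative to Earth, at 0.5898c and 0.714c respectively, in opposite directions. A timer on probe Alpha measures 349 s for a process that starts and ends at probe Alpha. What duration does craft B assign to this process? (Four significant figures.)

877.2 s

Transform probe Alpha's velocity into craft B's frame: (0.5898 + 0.714)/(1 + 0.5898·0.714) = 1.3038/1.4211172, so the relative speed is 0.91745c.
γ for this relative speed: γ = 1/√(1 − 0.841715) = 2.5135.
Probe Alpha's interval is proper; time dilation gives Δt_B = γΔτ = 2.5135 × 349 s = 877.2 s.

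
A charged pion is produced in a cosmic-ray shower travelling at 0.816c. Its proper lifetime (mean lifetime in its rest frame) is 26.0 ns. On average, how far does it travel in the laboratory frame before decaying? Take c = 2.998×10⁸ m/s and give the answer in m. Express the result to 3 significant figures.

With β = 0.816, γ = 1/√(1 − 0.816²) = 1/√0.334144 = 1.7299.
Lab-frame lifetime: Δt = γτ = 1.7299 × 26.0 ns = 44.977 ns.
Distance: d = vΔt = 0.816 × 2.998×10⁸ m/s × 4.4977×10^-8 s = 11.0 m.

11.0 m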